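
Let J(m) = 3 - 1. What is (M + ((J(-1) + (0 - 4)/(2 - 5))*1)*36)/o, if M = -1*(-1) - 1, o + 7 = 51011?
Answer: 30/12751 ≈ 0.0023528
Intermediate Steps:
J(m) = 2
o = 51004 (o = -7 + 51011 = 51004)
M = 0 (M = 1 - 1 = 0)
(M + ((J(-1) + (0 - 4)/(2 - 5))*1)*36)/o = (0 + ((2 + (0 - 4)/(2 - 5))*1)*36)/51004 = (0 + ((2 - 4/(-3))*1)*36)*(1/51004) = (0 + ((2 - 4*(-⅓))*1)*36)*(1/51004) = (0 + ((2 + 4/3)*1)*36)*(1/51004) = (0 + ((10/3)*1)*36)*(1/51004) = (0 + (10/3)*36)*(1/51004) = (0 + 120)*(1/51004) = 120*(1/51004) = 30/12751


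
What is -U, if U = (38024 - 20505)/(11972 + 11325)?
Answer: -17519/23297 ≈ -0.75199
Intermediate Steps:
U = 17519/23297 ≈ 0.75199
-U = -1*17519/23297 = -17519/23297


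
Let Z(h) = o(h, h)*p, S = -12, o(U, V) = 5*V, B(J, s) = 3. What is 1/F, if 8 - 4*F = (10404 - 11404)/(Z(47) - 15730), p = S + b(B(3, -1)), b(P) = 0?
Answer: 371/737 ≈ 0.50339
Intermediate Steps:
p = -12 (p = -12 + 0 = -12)
Z(h) = -60*h (Z(h) = (5*h)*(-12) = -60*h)
F = 737/371 (F = 2 - (10404 - 11404)/(4*(-60*47 - 15730)) = 2 - (-250)/(-2820 - 15730) = 2 - (-250)/(-18550) = 2 - (-250)*(-1)/18550 = 2 - 1/4*20/371 = 2 - 5/371 = 737/371 ≈ 1.9865)
1/F = 1/(737/371) = 371/737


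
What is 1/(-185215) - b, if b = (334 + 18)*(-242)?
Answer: 15777354559/185215 ≈ 85184.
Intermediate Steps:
b = -85184 (b = 352*(-242) = -85184)
1/(-185215) - b = 1/(-185215) - 1*(-85184) = -1/185215 + 85184 = 15777354559/185215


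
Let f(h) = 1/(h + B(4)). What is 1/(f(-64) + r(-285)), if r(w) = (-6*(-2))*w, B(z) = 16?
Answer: -48/164161 ≈ -0.00029240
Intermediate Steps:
f(h) = 1/(16 + h) (f(h) = 1/(h + 16) = 1/(16 + h))
r(w) = 12*w
1/(f(-64) + r(-285)) = 1/(1/(16 - 64) + 12*(-285)) = 1/(1/(-48) - 3420) = 1/(-1/48 - 3420) = 1/(-164161/48) = -48/164161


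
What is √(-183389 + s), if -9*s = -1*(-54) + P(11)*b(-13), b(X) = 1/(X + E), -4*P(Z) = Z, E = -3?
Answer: I*√105635531/24 ≈ 428.25*I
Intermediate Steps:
P(Z) = -Z/4
b(X) = 1/(-3 + X) (b(X) = 1/(X - 3) = 1/(-3 + X))
s = -3467/576 (s = -(-1*(-54) + (-¼*11)/(-3 - 13))/9 = -(54 - 11/4/(-16))/9 = -(54 - 11/4*(-1/16))/9 = -(54 + 11/64)/9 = -⅑*3467/64 = -3467/576 ≈ -6.0191)
√(-183389 + s) = √(-183389 - 3467/576) = √(-105635531/576) = I*√105635531/24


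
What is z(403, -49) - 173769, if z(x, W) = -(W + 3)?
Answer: -173723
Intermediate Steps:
z(x, W) = -3 - W (z(x, W) = -(3 + W) = -3 - W)
z(403, -49) - 173769 = (-3 - 1*(-49)) - 173769 = (-3 + 49) - 173769 = 46 - 173769 = -173723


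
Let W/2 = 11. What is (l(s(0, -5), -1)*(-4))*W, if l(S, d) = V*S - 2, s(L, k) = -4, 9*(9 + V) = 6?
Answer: -8272/3 ≈ -2757.3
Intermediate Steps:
V = -25/3 (V = -9 + (1/9)*6 = -9 + 2/3 = -25/3 ≈ -8.3333)
W = 22 (W = 2*11 = 22)
l(S, d) = -2 - 25*S/3 (l(S, d) = -25*S/3 - 2 = -2 - 25*S/3)
(l(s(0, -5), -1)*(-4))*W = ((-2 - 25/3*(-4))*(-4))*22 = ((-2 + 100/3)*(-4))*22 = ((94/3)*(-4))*22 = -376/3*22 = -8272/3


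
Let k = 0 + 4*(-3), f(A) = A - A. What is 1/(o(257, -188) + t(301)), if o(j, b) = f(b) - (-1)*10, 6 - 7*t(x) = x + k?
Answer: -7/213 ≈ -0.032864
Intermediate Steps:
f(A) = 0
k = -12 (k = 0 - 12 = -12)
t(x) = 18/7 - x/7 (t(x) = 6/7 - (x - 12)/7 = 6/7 - (-12 + x)/7 = 6/7 + (12/7 - x/7) = 18/7 - x/7)
o(j, b) = 10 (o(j, b) = 0 - (-1)*10 = 0 - 1*(-10) = 0 + 10 = 10)
1/(o(257, -188) + t(301)) = 1/(10 + (18/7 - ⅐*301)) = 1/(10 + (18/7 - 43)) = 1/(10 - 283/7) = 1/(-213/7) = -7/213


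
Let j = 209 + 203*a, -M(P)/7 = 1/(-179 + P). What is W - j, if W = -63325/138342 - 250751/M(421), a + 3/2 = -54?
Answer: 4202770562572/484197 ≈ 8.6799e+6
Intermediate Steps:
a = -111/2 (a = -3/2 - 54 = -111/2 ≈ -55.500)
M(P) = -7/(-179 + P)
j = -22115/2 (j = 209 + 203*(-111/2) = 209 - 22533/2 = -22115/2 ≈ -11058.)
W = 8394833108489/968394 (W = -63325/138342 - 250751/((-7/(-179 + 421))) = -63325*1/138342 - 250751/((-7/242)) = -63325/138342 - 250751/((-7*1/242)) = -63325/138342 - 250751/(-7/242) = -63325/138342 - 250751*(-242/7) = -63325/138342 + 60681742/7 = 8394833108489/968394 ≈ 8.6688e+6)
W - j = 8394833108489/968394 - 1*(-22115/2) = 8394833108489/968394 + 22115/2 = 4202770562572/484197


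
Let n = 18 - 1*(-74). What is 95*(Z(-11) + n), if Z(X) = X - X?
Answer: 8740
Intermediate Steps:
Z(X) = 0
n = 92 (n = 18 + 74 = 92)
95*(Z(-11) + n) = 95*(0 + 92) = 95*92 = 8740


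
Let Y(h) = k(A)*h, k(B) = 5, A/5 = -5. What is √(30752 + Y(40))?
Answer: 2*√7738 ≈ 175.93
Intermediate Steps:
A = -25 (A = 5*(-5) = -25)
Y(h) = 5*h
√(30752 + Y(40)) = √(30752 + 5*40) = √(30752 + 200) = √30952 = 2*√7738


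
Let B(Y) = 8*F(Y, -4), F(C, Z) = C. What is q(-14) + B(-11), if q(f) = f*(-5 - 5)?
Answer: 52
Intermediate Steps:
q(f) = -10*f (q(f) = f*(-10) = -10*f)
B(Y) = 8*Y
q(-14) + B(-11) = -10*(-14) + 8*(-11) = 140 - 88 = 52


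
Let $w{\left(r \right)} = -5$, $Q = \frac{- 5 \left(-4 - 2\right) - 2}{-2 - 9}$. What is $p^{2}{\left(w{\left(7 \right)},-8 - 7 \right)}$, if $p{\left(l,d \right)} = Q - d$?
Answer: $\frac{18769}{121} \approx 155.12$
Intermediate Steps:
$Q = - \frac{28}{11}$ ($Q = \frac{\left(-5\right) \left(-6\right) - 2}{-11} = \left(30 - 2\right) \left(- \frac{1}{11}\right) = 28 \left(- \frac{1}{11}\right) = - \frac{28}{11} \approx -2.5455$)
$p{\left(l,d \right)} = - \frac{28}{11} - d$
$p^{2}{\left(w{\left(7 \right)},-8 - 7 \right)} = \left(- \frac{28}{11} - \left(-8 - 7\right)\right)^{2} = \left(- \frac{28}{11} - -15\right)^{2} = \left(- \frac{28}{11} + 15\right)^{2} = \left(\frac{137}{11}\right)^{2} = \frac{18769}{121}$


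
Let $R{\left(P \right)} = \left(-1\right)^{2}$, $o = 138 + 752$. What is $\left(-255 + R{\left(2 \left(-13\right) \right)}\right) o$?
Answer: $-226060$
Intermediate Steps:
$o = 890$
$R{\left(P \right)} = 1$
$\left(-255 + R{\left(2 \left(-13\right) \right)}\right) o = \left(-255 + 1\right) 890 = \left(-254\right) 890 = -226060$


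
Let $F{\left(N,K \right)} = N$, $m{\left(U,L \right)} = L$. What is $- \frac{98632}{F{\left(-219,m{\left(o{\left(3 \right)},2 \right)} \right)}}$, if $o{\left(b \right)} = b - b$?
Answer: $\frac{98632}{219} \approx 450.37$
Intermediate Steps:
$o{\left(b \right)} = 0$
$- \frac{98632}{F{\left(-219,m{\left(o{\left(3 \right)},2 \right)} \right)}} = - \frac{98632}{-219} = \left(-98632\right) \left(- \frac{1}{219}\right) = \frac{98632}{219}$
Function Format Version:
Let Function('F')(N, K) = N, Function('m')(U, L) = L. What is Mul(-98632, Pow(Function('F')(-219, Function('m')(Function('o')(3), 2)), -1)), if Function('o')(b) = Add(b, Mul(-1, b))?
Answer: Rational(98632, 219) ≈ 450.37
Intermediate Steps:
Function('o')(b) = 0
Mul(-98632, Pow(Function('F')(-219, Function('m')(Function('o')(3), 2)), -1)) = Mul(-98632, Pow(-219, -1)) = Mul(-98632, Rational(-1, 219)) = Rational(98632, 219)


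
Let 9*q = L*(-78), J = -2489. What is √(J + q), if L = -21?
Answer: I*√2307 ≈ 48.031*I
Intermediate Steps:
q = 182 (q = (-21*(-78))/9 = (⅑)*1638 = 182)
√(J + q) = √(-2489 + 182) = √(-2307) = I*√2307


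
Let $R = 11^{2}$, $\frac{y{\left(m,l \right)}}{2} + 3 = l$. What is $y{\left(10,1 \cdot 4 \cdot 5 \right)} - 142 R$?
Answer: $-17148$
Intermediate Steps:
$y{\left(m,l \right)} = -6 + 2 l$
$R = 121$
$y{\left(10,1 \cdot 4 \cdot 5 \right)} - 142 R = \left(-6 + 2 \cdot 1 \cdot 4 \cdot 5\right) - 17182 = \left(-6 + 2 \cdot 4 \cdot 5\right) - 17182 = \left(-6 + 2 \cdot 20\right) - 17182 = \left(-6 + 40\right) - 17182 = 34 - 17182 = -17148$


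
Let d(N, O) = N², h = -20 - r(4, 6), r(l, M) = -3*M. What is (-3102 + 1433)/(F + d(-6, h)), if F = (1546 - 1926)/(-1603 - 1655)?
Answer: -2718801/58834 ≈ -46.211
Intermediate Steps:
F = 190/1629 (F = -380/(-3258) = -380*(-1/3258) = 190/1629 ≈ 0.11664)
h = -2 (h = -20 - (-3)*6 = -20 - 1*(-18) = -20 + 18 = -2)
(-3102 + 1433)/(F + d(-6, h)) = (-3102 + 1433)/(190/1629 + (-6)²) = -1669/(190/1629 + 36) = -1669/58834/1629 = -1669*1629/58834 = -2718801/58834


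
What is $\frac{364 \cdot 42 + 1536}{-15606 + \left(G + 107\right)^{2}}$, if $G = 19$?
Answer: $\frac{2804}{45} \approx 62.311$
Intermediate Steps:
$\frac{364 \cdot 42 + 1536}{-15606 + \left(G + 107\right)^{2}} = \frac{364 \cdot 42 + 1536}{-15606 + \left(19 + 107\right)^{2}} = \frac{15288 + 1536}{-15606 + 126^{2}} = \frac{16824}{-15606 + 15876} = \frac{16824}{270} = 16824 \cdot \frac{1}{270} = \frac{2804}{45}$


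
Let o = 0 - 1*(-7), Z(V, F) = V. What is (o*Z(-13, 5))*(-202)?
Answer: 18382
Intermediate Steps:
o = 7 (o = 0 + 7 = 7)
(o*Z(-13, 5))*(-202) = (7*(-13))*(-202) = -91*(-202) = 18382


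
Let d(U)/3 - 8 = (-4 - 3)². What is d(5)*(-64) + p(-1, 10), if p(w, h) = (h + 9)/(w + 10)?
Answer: -98477/9 ≈ -10942.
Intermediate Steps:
d(U) = 171 (d(U) = 24 + 3*(-4 - 3)² = 24 + 3*(-7)² = 24 + 3*49 = 24 + 147 = 171)
p(w, h) = (9 + h)/(10 + w)
d(5)*(-64) + p(-1, 10) = 171*(-64) + (9 + 10)/(10 - 1) = -10944 + 19/9 = -98477/9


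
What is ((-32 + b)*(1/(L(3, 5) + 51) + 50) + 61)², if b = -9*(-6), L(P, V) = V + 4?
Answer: 1213895281/900 ≈ 1.3488e+6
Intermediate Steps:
L(P, V) = 4 + V
b = 54
((-32 + b)*(1/(L(3, 5) + 51) + 50) + 61)² = ((-32 + 54)*(1/((4 + 5) + 51) + 50) + 61)² = (22*(1/(9 + 51) + 50) + 61)² = (22*(1/60 + 50) + 61)² = (22*(3001/60) + 61)² = (33011/30 + 61)² = (34841/30)² = 1213895281/900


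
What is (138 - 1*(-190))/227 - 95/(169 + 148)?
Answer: 82411/71959 ≈ 1.1452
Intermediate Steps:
(138 - 1*(-190))/227 - 95/(169 + 148) = (138 + 190)*(1/227) - 95/317 = 328*(1/227) - 95*1/317 = 328/227 - 95/317 = 82411/71959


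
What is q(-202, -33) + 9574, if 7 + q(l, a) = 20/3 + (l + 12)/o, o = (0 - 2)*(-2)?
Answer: 57157/6 ≈ 9526.2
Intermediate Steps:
o = 4 (o = -2*(-2) = 4)
q(l, a) = 8/3 + l/4 (q(l, a) = -7 + (20/3 + (l + 12)/4) = -7 + (20*(1/3) + (12 + l)*(1/4)) = -7 + (20/3 + (3 + l/4)) = -7 + (29/3 + l/4) = 8/3 + l/4)
q(-202, -33) + 9574 = (8/3 + (1/4)*(-202)) + 9574 = (8/3 - 101/2) + 9574 = -287/6 + 9574 = 57157/6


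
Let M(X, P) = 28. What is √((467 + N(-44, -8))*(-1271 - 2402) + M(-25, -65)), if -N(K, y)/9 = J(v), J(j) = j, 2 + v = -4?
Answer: I*√1913605 ≈ 1383.3*I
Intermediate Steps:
v = -6 (v = -2 - 4 = -6)
N(K, y) = 54 (N(K, y) = -9*(-6) = 54)
√((467 + N(-44, -8))*(-1271 - 2402) + M(-25, -65)) = √((467 + 54)*(-1271 - 2402) + 28) = √(521*(-3673) + 28) = √(-1913633 + 28) = √(-1913605) = I*√1913605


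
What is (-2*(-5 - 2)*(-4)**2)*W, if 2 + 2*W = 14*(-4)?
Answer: -6496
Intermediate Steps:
W = -29 (W = -1 + (14*(-4))/2 = -1 + (1/2)*(-56) = -1 - 28 = -29)
(-2*(-5 - 2)*(-4)**2)*W = (-2*(-5 - 2)*(-4)**2)*(-29) = (-2*(-7)*16)*(-29) = (14*16)*(-29) = 224*(-29) = -6496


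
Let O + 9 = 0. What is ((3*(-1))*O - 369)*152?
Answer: -51984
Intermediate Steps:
O = -9 (O = -9 + 0 = -9)
((3*(-1))*O - 369)*152 = ((3*(-1))*(-9) - 369)*152 = (-3*(-9) - 369)*152 = (27 - 369)*152 = -342*152 = -51984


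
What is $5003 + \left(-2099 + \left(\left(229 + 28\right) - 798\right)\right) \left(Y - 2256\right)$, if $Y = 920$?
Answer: $3532043$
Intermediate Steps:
$5003 + \left(-2099 + \left(\left(229 + 28\right) - 798\right)\right) \left(Y - 2256\right) = 5003 + \left(-2099 + \left(\left(229 + 28\right) - 798\right)\right) \left(920 - 2256\right) = 5003 + \left(-2099 + \left(257 - 798\right)\right) \left(-1336\right) = 5003 + \left(-2099 - 541\right) \left(-1336\right) = 5003 - -3527040 = 5003 + 3527040 = 3532043$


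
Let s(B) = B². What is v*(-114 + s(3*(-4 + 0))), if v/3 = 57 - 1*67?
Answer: -900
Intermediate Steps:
v = -30 (v = 3*(57 - 1*67) = 3*(57 - 67) = 3*(-10) = -30)
v*(-114 + s(3*(-4 + 0))) = -30*(-114 + (3*(-4 + 0))²) = -30*(-114 + (3*(-4))²) = -30*(-114 + (-12)²) = -30*(-114 + 144) = -30*30 = -900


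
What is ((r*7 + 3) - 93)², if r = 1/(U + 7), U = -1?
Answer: 284089/36 ≈ 7891.4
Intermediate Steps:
r = ⅙ (r = 1/(-1 + 7) = 1/6 = ⅙ ≈ 0.16667)
((r*7 + 3) - 93)² = (((⅙)*7 + 3) - 93)² = ((7/6 + 3) - 93)² = (25/6 - 93)² = (-533/6)² = 284089/36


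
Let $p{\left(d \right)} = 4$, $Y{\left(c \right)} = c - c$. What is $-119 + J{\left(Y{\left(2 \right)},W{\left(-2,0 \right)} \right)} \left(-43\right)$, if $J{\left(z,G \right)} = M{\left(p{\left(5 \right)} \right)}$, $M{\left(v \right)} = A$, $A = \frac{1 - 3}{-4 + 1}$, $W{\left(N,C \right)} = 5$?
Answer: $- \frac{443}{3} \approx -147.67$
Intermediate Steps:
$Y{\left(c \right)} = 0$
$A = \frac{2}{3}$ ($A = - \frac{2}{-3} = \left(-2\right) \left(- \frac{1}{3}\right) = \frac{2}{3} \approx 0.66667$)
$M{\left(v \right)} = \frac{2}{3}$
$J{\left(z,G \right)} = \frac{2}{3}$
$-119 + J{\left(Y{\left(2 \right)},W{\left(-2,0 \right)} \right)} \left(-43\right) = -119 + \frac{2}{3} \left(-43\right) = -119 - \frac{86}{3} = - \frac{443}{3}$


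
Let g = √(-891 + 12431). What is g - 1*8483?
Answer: -8483 + 2*√2885 ≈ -8375.6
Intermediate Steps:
g = 2*√2885 (g = √11540 = 2*√2885 ≈ 107.42)
g - 1*8483 = 2*√2885 - 1*8483 = 2*√2885 - 8483 = -8483 + 2*√2885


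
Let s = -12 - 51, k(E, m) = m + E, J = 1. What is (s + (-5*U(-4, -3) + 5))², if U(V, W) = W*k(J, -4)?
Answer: 10609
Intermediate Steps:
k(E, m) = E + m
s = -63
U(V, W) = -3*W (U(V, W) = W*(1 - 4) = W*(-3) = -3*W)
(s + (-5*U(-4, -3) + 5))² = (-63 + (-(-15)*(-3) + 5))² = (-63 + (-5*9 + 5))² = (-63 + (-45 + 5))² = (-63 - 40)² = (-103)² = 10609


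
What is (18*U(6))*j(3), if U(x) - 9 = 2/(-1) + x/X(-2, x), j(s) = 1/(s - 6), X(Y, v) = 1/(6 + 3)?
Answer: -366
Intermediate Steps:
X(Y, v) = ⅑ (X(Y, v) = 1/9 = ⅑)
j(s) = 1/(-6 + s)
U(x) = 7 + 9*x (U(x) = 9 + (2/(-1) + x/(⅑)) = 9 + (2*(-1) + x*9) = 9 + (-2 + 9*x) = 7 + 9*x)
(18*U(6))*j(3) = (18*(7 + 9*6))/(-6 + 3) = (18*(7 + 54))/(-3) = (18*61)*(-⅓) = 1098*(-⅓) = -366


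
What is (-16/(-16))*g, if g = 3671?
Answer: 3671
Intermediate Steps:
(-16/(-16))*g = -16/(-16)*3671 = -16*(-1/16)*3671 = 1*3671 = 3671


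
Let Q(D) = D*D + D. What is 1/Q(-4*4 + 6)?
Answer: 1/90 ≈ 0.011111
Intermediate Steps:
Q(D) = D + D² (Q(D) = D² + D = D + D²)
1/Q(-4*4 + 6) = 1/((-4*4 + 6)*(1 + (-4*4 + 6))) = 1/((-16 + 6)*(1 + (-16 + 6))) = 1/(-10*(1 - 10)) = 1/(-10*(-9)) = 1/90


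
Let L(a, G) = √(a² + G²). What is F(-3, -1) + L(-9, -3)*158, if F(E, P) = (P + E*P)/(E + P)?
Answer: -½ + 474*√10 ≈ 1498.4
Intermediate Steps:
F(E, P) = (P + E*P)/(E + P)
L(a, G) = √(G² + a²)
F(-3, -1) + L(-9, -3)*158 = -(1 - 3)/(-3 - 1) + √((-3)² + (-9)²)*158 = -1*(-2)/(-4) + √(9 + 81)*158 = -1*(-¼)*(-2) + √90*158 = -½ + (3*√10)*158 = -½ + 474*√10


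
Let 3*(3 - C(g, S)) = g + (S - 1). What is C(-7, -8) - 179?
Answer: -512/3 ≈ -170.67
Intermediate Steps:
C(g, S) = 10/3 - S/3 - g/3 (C(g, S) = 3 - (g + (S - 1))/3 = 3 - (g + (-1 + S))/3 = 3 - (-1 + S + g)/3 = 3 + (⅓ - S/3 - g/3) = 10/3 - S/3 - g/3)
C(-7, -8) - 179 = (10/3 - ⅓*(-8) - ⅓*(-7)) - 179 = (10/3 + 8/3 + 7/3) - 179 = 25/3 - 179 = -512/3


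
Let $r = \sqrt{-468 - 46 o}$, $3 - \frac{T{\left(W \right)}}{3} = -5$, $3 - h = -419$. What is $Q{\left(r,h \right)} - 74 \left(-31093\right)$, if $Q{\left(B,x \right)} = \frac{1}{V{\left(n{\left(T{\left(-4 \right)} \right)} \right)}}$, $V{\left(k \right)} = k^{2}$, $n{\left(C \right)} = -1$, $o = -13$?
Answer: $2300883$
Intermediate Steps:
$h = 422$ ($h = 3 - -419 = 3 + 419 = 422$)
$T{\left(W \right)} = 24$ ($T{\left(W \right)} = 9 - -15 = 9 + 15 = 24$)
$r = \sqrt{130}$ ($r = \sqrt{-468 - -598} = \sqrt{-468 + 598} = \sqrt{130} \approx 11.402$)
$Q{\left(B,x \right)} = 1$ ($Q{\left(B,x \right)} = \frac{1}{\left(-1\right)^{2}} = 1^{-1} = 1$)
$Q{\left(r,h \right)} - 74 \left(-31093\right) = 1 - 74 \left(-31093\right) = 1 - -2300882 = 1 + 2300882 = 2300883$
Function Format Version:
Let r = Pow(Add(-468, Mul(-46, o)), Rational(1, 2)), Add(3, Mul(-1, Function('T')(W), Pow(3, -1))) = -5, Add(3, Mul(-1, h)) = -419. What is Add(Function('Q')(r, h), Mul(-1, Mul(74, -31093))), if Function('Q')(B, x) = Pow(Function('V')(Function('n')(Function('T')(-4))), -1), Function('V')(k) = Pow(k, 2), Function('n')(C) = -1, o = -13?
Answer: 2300883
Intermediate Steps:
h = 422 (h = Add(3, Mul(-1, -419)) = Add(3, 419) = 422)
Function('T')(W) = 24 (Function('T')(W) = Add(9, Mul(-3, -5)) = Add(9, 15) = 24)
r = Pow(130, Rational(1, 2)) (r = Pow(Add(-468, Mul(-46, -13)), Rational(1, 2)) = Pow(Add(-468, 598), Rational(1, 2)) = Pow(130, Rational(1, 2)) ≈ 11.402)
Function('Q')(B, x) = 1 (Function('Q')(B, x) = Pow(Pow(-1, 2), -1) = Pow(1, -1) = 1)
Add(Function('Q')(r, h), Mul(-1, Mul(74, -31093))) = Add(1, Mul(-1, Mul(74, -31093))) = Add(1, Mul(-1, -2300882)) = Add(1, 2300882) = 2300883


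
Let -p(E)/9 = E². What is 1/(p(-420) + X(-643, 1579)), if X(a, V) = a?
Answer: -1/1588243 ≈ -6.2963e-7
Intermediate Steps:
p(E) = -9*E²
1/(p(-420) + X(-643, 1579)) = 1/(-9*(-420)² - 643) = 1/(-9*176400 - 643) = 1/(-1587600 - 643) = 1/(-1588243) = -1/1588243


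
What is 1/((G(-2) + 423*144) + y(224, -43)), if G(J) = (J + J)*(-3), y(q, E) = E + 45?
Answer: 1/60926 ≈ 1.6413e-5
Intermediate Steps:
y(q, E) = 45 + E
G(J) = -6*J (G(J) = (2*J)*(-3) = -6*J)
1/((G(-2) + 423*144) + y(224, -43)) = 1/((-6*(-2) + 423*144) + (45 - 43)) = 1/((12 + 60912) + 2) = 1/(60924 + 2) = 1/60926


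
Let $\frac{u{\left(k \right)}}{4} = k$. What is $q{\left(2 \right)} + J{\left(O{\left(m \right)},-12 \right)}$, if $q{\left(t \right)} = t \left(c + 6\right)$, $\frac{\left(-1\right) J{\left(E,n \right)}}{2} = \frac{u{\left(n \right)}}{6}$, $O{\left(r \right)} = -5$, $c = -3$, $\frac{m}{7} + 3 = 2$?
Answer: $22$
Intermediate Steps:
$m = -7$ ($m = -21 + 7 \cdot 2 = -21 + 14 = -7$)
$u{\left(k \right)} = 4 k$
$J{\left(E,n \right)} = - \frac{4 n}{3}$ ($J{\left(E,n \right)} = - 2 \frac{4 n}{6} = - 2 \cdot 4 n \frac{1}{6} = - 2 \frac{2 n}{3} = - \frac{4 n}{3}$)
$q{\left(t \right)} = 3 t$ ($q{\left(t \right)} = t \left(-3 + 6\right) = t 3 = 3 t$)
$q{\left(2 \right)} + J{\left(O{\left(m \right)},-12 \right)} = 3 \cdot 2 - -16 = 6 + 16 = 22$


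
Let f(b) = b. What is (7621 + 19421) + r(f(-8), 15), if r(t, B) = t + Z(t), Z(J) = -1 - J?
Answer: 27041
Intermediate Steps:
r(t, B) = -1 (r(t, B) = t + (-1 - t) = -1)
(7621 + 19421) + r(f(-8), 15) = (7621 + 19421) - 1 = 27042 - 1 = 27041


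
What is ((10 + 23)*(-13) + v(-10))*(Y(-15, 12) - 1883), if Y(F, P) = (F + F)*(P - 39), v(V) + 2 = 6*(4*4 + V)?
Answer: 423835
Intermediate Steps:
v(V) = 94 + 6*V (v(V) = -2 + 6*(4*4 + V) = -2 + 6*(16 + V) = -2 + (96 + 6*V) = 94 + 6*V)
Y(F, P) = 2*F*(-39 + P) (Y(F, P) = (2*F)*(-39 + P) = 2*F*(-39 + P))
((10 + 23)*(-13) + v(-10))*(Y(-15, 12) - 1883) = ((10 + 23)*(-13) + (94 + 6*(-10)))*(2*(-15)*(-39 + 12) - 1883) = (33*(-13) + (94 - 60))*(2*(-15)*(-27) - 1883) = (-429 + 34)*(810 - 1883) = -395*(-1073) = 423835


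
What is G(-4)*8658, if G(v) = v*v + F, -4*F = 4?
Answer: 129870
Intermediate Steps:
F = -1 (F = -¼*4 = -1)
G(v) = -1 + v² (G(v) = v*v - 1 = v² - 1 = -1 + v²)
G(-4)*8658 = (-1 + (-4)²)*8658 = (-1 + 16)*8658 = 15*8658 = 129870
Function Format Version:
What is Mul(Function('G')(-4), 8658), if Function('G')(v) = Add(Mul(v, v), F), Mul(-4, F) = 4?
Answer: 129870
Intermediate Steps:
F = -1 (F = Mul(Rational(-1, 4), 4) = -1)
Function('G')(v) = Add(-1, Pow(v, 2)) (Function('G')(v) = Add(Mul(v, v), -1) = Add(Pow(v, 2), -1) = Add(-1, Pow(v, 2)))
Mul(Function('G')(-4), 8658) = Mul(Add(-1, Pow(-4, 2)), 8658) = Mul(Add(-1, 16), 8658) = Mul(15, 8658) = 129870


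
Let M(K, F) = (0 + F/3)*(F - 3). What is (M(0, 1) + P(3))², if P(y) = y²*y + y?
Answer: 7744/9 ≈ 860.44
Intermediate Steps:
M(K, F) = F*(-3 + F)/3 (M(K, F) = (0 + F*(⅓))*(-3 + F) = (0 + F/3)*(-3 + F) = (F/3)*(-3 + F) = F*(-3 + F)/3)
P(y) = y + y³ (P(y) = y³ + y = y + y³)
(M(0, 1) + P(3))² = ((⅓)*1*(-3 + 1) + (3 + 3³))² = ((⅓)*1*(-2) + (3 + 27))² = (-⅔ + 30)² = (88/3)² = 7744/9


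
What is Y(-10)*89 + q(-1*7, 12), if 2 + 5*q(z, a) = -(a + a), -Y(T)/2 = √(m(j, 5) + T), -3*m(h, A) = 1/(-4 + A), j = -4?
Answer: -26/5 - 178*I*√93/3 ≈ -5.2 - 572.19*I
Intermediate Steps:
m(h, A) = -1/(3*(-4 + A))
Y(T) = -2*√(-⅓ + T) (Y(T) = -2*√(-1/(-12 + 3*5) + T) = -2*√(-1/(-12 + 15) + T) = -2*√(-1/3 + T) = -2*√(-1*⅓ + T) = -2*√(-⅓ + T))
q(z, a) = -⅖ - 2*a/5 (q(z, a) = -⅖ + (-(a + a))/5 = -⅖ + (-2*a)/5 = -⅖ - 2*a/5)
Y(-10)*89 + q(-1*7, 12) = -2*√(-3 + 9*(-10))/3*89 + (-⅖ - ⅖*12) = -2*√(-3 - 90)/3*89 + (-⅖ - 24/5) = -2*I*√93/3*89 - 26/5 = -178*I*√93/3 - 26/5 = -26/5 - 178*I*√93/3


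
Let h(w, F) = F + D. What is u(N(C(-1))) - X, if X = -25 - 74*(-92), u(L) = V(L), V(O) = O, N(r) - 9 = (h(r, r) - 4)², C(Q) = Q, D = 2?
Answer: -6765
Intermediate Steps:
h(w, F) = 2 + F (h(w, F) = F + 2 = 2 + F)
N(r) = 9 + (-2 + r)² (N(r) = 9 + ((2 + r) - 4)² = 9 + (-2 + r)²)
u(L) = L
X = 6783 (X = -25 + 6808 = 6783)
u(N(C(-1))) - X = (9 + (-2 - 1)²) - 1*6783 = (9 + (-3)²) - 6783 = (9 + 9) - 6783 = 18 - 6783 = -6765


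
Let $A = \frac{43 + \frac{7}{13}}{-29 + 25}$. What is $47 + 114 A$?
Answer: $- \frac{15520}{13} \approx -1193.8$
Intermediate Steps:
$A = - \frac{283}{26}$ ($A = \frac{43 + 7 \cdot \frac{1}{13}}{-4} = \left(43 + \frac{7}{13}\right) \left(- \frac{1}{4}\right) = \frac{566}{13} \left(- \frac{1}{4}\right) = - \frac{283}{26} \approx -10.885$)
$47 + 114 A = 47 + 114 \left(- \frac{283}{26}\right) = 47 - \frac{16131}{13} = - \frac{15520}{13}$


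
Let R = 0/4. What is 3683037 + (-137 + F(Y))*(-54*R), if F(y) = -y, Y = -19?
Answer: 3683037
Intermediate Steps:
R = 0 (R = 0*(¼) = 0)
3683037 + (-137 + F(Y))*(-54*R) = 3683037 + (-137 - 1*(-19))*(-54*0) = 3683037 + (-137 + 19)*0 = 3683037 - 118*0 = 3683037 + 0 = 3683037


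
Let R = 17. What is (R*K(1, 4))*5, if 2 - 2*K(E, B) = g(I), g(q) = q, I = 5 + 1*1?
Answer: -170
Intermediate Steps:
I = 6 (I = 5 + 1 = 6)
K(E, B) = -2 (K(E, B) = 1 - 1/2*6 = 1 - 3 = -2)
(R*K(1, 4))*5 = (17*(-2))*5 = -34*5 = -170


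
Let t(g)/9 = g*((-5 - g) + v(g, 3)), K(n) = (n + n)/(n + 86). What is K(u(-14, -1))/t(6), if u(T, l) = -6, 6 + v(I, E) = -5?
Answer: 1/7920 ≈ 0.00012626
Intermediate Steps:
v(I, E) = -11 (v(I, E) = -6 - 5 = -11)
K(n) = 2*n/(86 + n) (K(n) = (2*n)/(86 + n) = 2*n/(86 + n))
t(g) = 9*g*(-16 - g) (t(g) = 9*(g*((-5 - g) - 11)) = 9*(g*(-16 - g)) = 9*g*(-16 - g))
K(u(-14, -1))/t(6) = (2*(-6)/(86 - 6))/((-9*6*(16 + 6))) = (2*(-6)/80)/((-9*6*22)) = (2*(-6)*(1/80))/(-1188) = -3/20*(-1/1188) = 1/7920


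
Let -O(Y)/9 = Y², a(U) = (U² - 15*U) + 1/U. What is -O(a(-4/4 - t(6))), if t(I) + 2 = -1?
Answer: 23409/4 ≈ 5852.3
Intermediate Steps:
t(I) = -3 (t(I) = -2 - 1 = -3)
a(U) = 1/U + U² - 15*U
O(Y) = -9*Y²
-O(a(-4/4 - t(6))) = -(-9)*((1 + (-4/4 - 1*(-3))²*(-15 + (-4/4 - 1*(-3))))/(-4/4 - 1*(-3)))² = -(-9)*((1 + (-4*¼ + 3)²*(-15 + (-4*¼ + 3)))/(-4*¼ + 3))² = -(-9)*((1 + (-1 + 3)²*(-15 + (-1 + 3)))/(-1 + 3))² = -(-9)*((1 + 2²*(-15 + 2))/2)² = -(-9)*((1 + 4*(-13))/2)² = -(-9)*((1 - 52)/2)² = -(-9)*((½)*(-51))² = -(-9)*(-51/2)² = -(-9)*2601/4 = -1*(-23409/4) = 23409/4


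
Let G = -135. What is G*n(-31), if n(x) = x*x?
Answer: -129735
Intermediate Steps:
n(x) = x²
G*n(-31) = -135*(-31)² = -135*961 = -129735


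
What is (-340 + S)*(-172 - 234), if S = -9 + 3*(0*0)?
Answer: 141694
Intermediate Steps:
S = -9 (S = -9 + 3*0 = -9 + 0 = -9)
(-340 + S)*(-172 - 234) = (-340 - 9)*(-172 - 234) = -349*(-406) = 141694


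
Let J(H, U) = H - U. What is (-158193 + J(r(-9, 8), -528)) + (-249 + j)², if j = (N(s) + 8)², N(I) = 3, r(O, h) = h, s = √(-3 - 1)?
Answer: -141273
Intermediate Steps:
s = 2*I (s = √(-4) = 2*I ≈ 2.0*I)
j = 121 (j = (3 + 8)² = 11² = 121)
(-158193 + J(r(-9, 8), -528)) + (-249 + j)² = (-158193 + (8 - 1*(-528))) + (-249 + 121)² = (-158193 + (8 + 528)) + (-128)² = (-158193 + 536) + 16384 = -157657 + 16384 = -141273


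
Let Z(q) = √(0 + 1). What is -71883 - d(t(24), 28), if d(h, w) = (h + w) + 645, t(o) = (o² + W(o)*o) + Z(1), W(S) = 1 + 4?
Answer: -73253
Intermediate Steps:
Z(q) = 1 (Z(q) = √1 = 1)
W(S) = 5
t(o) = 1 + o² + 5*o (t(o) = (o² + 5*o) + 1 = 1 + o² + 5*o)
d(h, w) = 645 + h + w
-71883 - d(t(24), 28) = -71883 - (645 + (1 + 24² + 5*24) + 28) = -71883 - (645 + (1 + 576 + 120) + 28) = -71883 - (645 + 697 + 28) = -71883 - 1*1370 = -71883 - 1370 = -73253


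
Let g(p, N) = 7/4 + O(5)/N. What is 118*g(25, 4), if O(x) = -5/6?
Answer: 2183/12 ≈ 181.92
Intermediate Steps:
O(x) = -⅚ (O(x) = -5*⅙ = -⅚)
g(p, N) = 7/4 - 5/(6*N)
118*g(25, 4) = 118*((1/12)*(-10 + 21*4)/4) = 118*((1/12)*(¼)*(-10 + 84)) = 118*((1/12)*(¼)*74) = 118*(37/24) = 2183/12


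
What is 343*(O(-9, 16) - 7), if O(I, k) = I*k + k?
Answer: -46305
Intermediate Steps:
O(I, k) = k + I*k
343*(O(-9, 16) - 7) = 343*(16*(1 - 9) - 7) = 343*(16*(-8) - 7) = 343*(-128 - 7) = 343*(-135) = -46305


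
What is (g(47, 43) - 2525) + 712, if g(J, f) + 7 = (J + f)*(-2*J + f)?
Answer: -6410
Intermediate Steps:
g(J, f) = -7 + (J + f)*(f - 2*J) (g(J, f) = -7 + (J + f)*(-2*J + f) = -7 + (J + f)*(f - 2*J))
(g(47, 43) - 2525) + 712 = ((-7 + 43² - 2*47² - 1*47*43) - 2525) + 712 = ((-7 + 1849 - 2*2209 - 2021) - 2525) + 712 = ((-7 + 1849 - 4418 - 2021) - 2525) + 712 = (-4597 - 2525) + 712 = -7122 + 712 = -6410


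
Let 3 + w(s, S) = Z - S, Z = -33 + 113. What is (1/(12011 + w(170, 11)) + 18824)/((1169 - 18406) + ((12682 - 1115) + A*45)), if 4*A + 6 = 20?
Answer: -454674898/133148925 ≈ -3.4148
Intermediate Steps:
Z = 80
w(s, S) = 77 - S (w(s, S) = -3 + (80 - S) = 77 - S)
A = 7/2 (A = -3/2 + (1/4)*20 = -3/2 + 5 = 7/2 ≈ 3.5000)
(1/(12011 + w(170, 11)) + 18824)/((1169 - 18406) + ((12682 - 1115) + A*45)) = (1/(12011 + (77 - 1*11)) + 18824)/((1169 - 18406) + ((12682 - 1115) + (7/2)*45)) = (1/(12011 + (77 - 11)) + 18824)/(-17237 + (11567 + 315/2)) = (1/(12011 + 66) + 18824)/(-17237 + 23449/2) = (1/12077 + 18824)/(-11025/2) = (1/12077 + 18824)*(-2/11025) = (227337449/12077)*(-2/11025) = -454674898/133148925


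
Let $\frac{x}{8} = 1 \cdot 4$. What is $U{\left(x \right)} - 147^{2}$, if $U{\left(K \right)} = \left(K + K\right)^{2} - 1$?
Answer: $-17514$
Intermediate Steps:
$x = 32$ ($x = 8 \cdot 1 \cdot 4 = 8 \cdot 4 = 32$)
$U{\left(K \right)} = -1 + 4 K^{2}$ ($U{\left(K \right)} = \left(2 K\right)^{2} - 1 = 4 K^{2} - 1 = -1 + 4 K^{2}$)
$U{\left(x \right)} - 147^{2} = \left(-1 + 4 \cdot 32^{2}\right) - 147^{2} = \left(-1 + 4 \cdot 1024\right) - 21609 = \left(-1 + 4096\right) - 21609 = 4095 - 21609 = -17514$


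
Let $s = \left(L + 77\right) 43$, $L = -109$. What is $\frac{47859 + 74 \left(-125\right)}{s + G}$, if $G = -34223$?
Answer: $- \frac{38609}{35599} \approx -1.0846$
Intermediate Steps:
$s = -1376$ ($s = \left(-109 + 77\right) 43 = \left(-32\right) 43 = -1376$)
$\frac{47859 + 74 \left(-125\right)}{s + G} = \frac{47859 + 74 \left(-125\right)}{-1376 - 34223} = \frac{47859 - 9250}{-35599} = 38609 \left(- \frac{1}{35599}\right) = - \frac{38609}{35599}$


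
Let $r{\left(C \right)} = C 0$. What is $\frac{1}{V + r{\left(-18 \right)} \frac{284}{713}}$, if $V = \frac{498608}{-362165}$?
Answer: $- \frac{362165}{498608} \approx -0.72635$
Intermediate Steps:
$r{\left(C \right)} = 0$
$V = - \frac{498608}{362165}$ ($V = 498608 \left(- \frac{1}{362165}\right) = - \frac{498608}{362165} \approx -1.3767$)
$\frac{1}{V + r{\left(-18 \right)} \frac{284}{713}} = \frac{1}{- \frac{498608}{362165} + 0 \cdot \frac{284}{713}} = \frac{1}{- \frac{498608}{362165} + 0} = \frac{1}{- \frac{498608}{362165}} = - \frac{362165}{498608}$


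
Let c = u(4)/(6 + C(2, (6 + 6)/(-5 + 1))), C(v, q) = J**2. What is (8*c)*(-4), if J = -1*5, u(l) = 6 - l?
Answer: -64/31 ≈ -2.0645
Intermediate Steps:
J = -5
C(v, q) = 25 (C(v, q) = (-5)**2 = 25)
c = 2/31 (c = (6 - 1*4)/(6 + 25) = (6 - 4)/31 = 2*(1/31) = 2/31 ≈ 0.064516)
(8*c)*(-4) = (8*(2/31))*(-4) = (16/31)*(-4) = -64/31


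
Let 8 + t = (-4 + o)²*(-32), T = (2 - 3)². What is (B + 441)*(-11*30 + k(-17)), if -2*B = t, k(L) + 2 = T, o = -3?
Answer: -406799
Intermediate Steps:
T = 1 (T = (-1)² = 1)
k(L) = -1 (k(L) = -2 + 1 = -1)
t = -1576 (t = -8 + (-4 - 3)²*(-32) = -8 + (-7)²*(-32) = -8 + 49*(-32) = -8 - 1568 = -1576)
B = 788 (B = -½*(-1576) = 788)
(B + 441)*(-11*30 + k(-17)) = (788 + 441)*(-11*30 - 1) = 1229*(-330 - 1) = 1229*(-331) = -406799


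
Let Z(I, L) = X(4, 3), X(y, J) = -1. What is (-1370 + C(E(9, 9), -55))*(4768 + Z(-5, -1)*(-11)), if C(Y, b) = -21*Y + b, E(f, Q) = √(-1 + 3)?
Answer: -6810075 - 100359*√2 ≈ -6.9520e+6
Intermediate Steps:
Z(I, L) = -1
E(f, Q) = √2
C(Y, b) = b - 21*Y
(-1370 + C(E(9, 9), -55))*(4768 + Z(-5, -1)*(-11)) = (-1370 + (-55 - 21*√2))*(4768 - 1*(-11)) = (-1425 - 21*√2)*(4768 + 11) = (-1425 - 21*√2)*4779 = -6810075 - 100359*√2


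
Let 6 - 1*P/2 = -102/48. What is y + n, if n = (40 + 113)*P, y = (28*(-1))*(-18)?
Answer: 11961/4 ≈ 2990.3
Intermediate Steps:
P = 65/4 (P = 12 - (-204)/48 = 12 - 2*(-17/8) = 12 + 17/4 = 65/4 ≈ 16.250)
y = 504 (y = -28*(-18) = 504)
n = 9945/4 (n = (40 + 113)*(65/4) = 153*(65/4) = 9945/4 ≈ 2486.3)
y + n = 504 + 9945/4 = 11961/4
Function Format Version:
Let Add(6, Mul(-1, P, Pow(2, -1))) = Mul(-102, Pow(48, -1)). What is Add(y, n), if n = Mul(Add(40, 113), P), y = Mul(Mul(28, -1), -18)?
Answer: Rational(11961, 4) ≈ 2990.3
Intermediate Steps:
P = Rational(65, 4) (P = Add(12, Mul(-2, Mul(-102, Pow(48, -1)))) = Add(12, Mul(-2, Mul(-102, Rational(1, 48)))) = Add(12, Mul(-2, Rational(-17, 8))) = Add(12, Rational(17, 4)) = Rational(65, 4) ≈ 16.250)
y = 504 (y = Mul(-28, -18) = 504)
n = Rational(9945, 4) (n = Mul(Add(40, 113), Rational(65, 4)) = Mul(153, Rational(65, 4)) = Rational(9945, 4) ≈ 2486.3)
Add(y, n) = Add(504, Rational(9945, 4)) = Rational(11961, 4)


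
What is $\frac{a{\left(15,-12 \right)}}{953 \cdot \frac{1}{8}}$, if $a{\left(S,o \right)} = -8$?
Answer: $- \frac{64}{953} \approx -0.067156$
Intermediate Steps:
$\frac{a{\left(15,-12 \right)}}{953 \cdot \frac{1}{8}} = - \frac{8}{953 \cdot \frac{1}{8}} = - \frac{8}{\frac{953}{8}} = \left(-8\right) \frac{8}{953} = - \frac{64}{953}$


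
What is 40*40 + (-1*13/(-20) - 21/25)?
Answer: 159981/100 ≈ 1599.8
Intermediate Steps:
40*40 + (-1*13/(-20) - 21/25) = 1600 + (-13*(-1/20) - 21*1/25) = 1600 + (13/20 - 21/25) = 1600 - 19/100 = 159981/100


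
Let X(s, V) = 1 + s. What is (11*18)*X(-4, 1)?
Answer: -594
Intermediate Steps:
(11*18)*X(-4, 1) = (11*18)*(1 - 4) = 198*(-3) = -594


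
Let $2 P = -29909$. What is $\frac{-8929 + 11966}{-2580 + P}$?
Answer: $- \frac{6074}{35069} \approx -0.1732$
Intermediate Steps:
$P = - \frac{29909}{2}$ ($P = \frac{1}{2} \left(-29909\right) = - \frac{29909}{2} \approx -14955.0$)
$\frac{-8929 + 11966}{-2580 + P} = \frac{-8929 + 11966}{-2580 - \frac{29909}{2}} = \frac{3037}{- \frac{35069}{2}} = 3037 \left(- \frac{2}{35069}\right) = - \frac{6074}{35069}$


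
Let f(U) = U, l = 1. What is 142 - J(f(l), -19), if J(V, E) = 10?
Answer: 132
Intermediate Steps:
142 - J(f(l), -19) = 142 - 1*10 = 142 - 10 = 132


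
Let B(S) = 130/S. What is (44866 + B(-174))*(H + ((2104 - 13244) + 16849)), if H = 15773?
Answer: 83850196514/87 ≈ 9.6379e+8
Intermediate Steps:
(44866 + B(-174))*(H + ((2104 - 13244) + 16849)) = (44866 + 130/(-174))*(15773 + ((2104 - 13244) + 16849)) = (44866 + 130*(-1/174))*(15773 + (-11140 + 16849)) = (44866 - 65/87)*(15773 + 5709) = (3903277/87)*21482 = 83850196514/87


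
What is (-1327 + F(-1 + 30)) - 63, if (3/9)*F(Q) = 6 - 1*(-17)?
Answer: -1321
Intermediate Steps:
F(Q) = 69 (F(Q) = 3*(6 - 1*(-17)) = 3*(6 + 17) = 3*23 = 69)
(-1327 + F(-1 + 30)) - 63 = (-1327 + 69) - 63 = -1258 - 63 = -1321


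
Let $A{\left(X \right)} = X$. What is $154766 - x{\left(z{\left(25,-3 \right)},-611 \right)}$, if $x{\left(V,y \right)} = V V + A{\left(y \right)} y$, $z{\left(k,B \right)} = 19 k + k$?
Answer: $-468555$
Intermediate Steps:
$z{\left(k,B \right)} = 20 k$
$x{\left(V,y \right)} = V^{2} + y^{2}$ ($x{\left(V,y \right)} = V V + y y = V^{2} + y^{2}$)
$154766 - x{\left(z{\left(25,-3 \right)},-611 \right)} = 154766 - \left(\left(20 \cdot 25\right)^{2} + \left(-611\right)^{2}\right) = 154766 - \left(500^{2} + 373321\right) = 154766 - \left(250000 + 373321\right) = 154766 - 623321 = -468555$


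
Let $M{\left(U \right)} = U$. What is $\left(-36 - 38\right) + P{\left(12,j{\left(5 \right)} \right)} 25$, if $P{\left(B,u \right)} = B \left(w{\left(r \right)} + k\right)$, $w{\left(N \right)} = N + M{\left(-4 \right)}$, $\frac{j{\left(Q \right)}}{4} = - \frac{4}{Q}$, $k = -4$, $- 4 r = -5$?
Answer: $-2099$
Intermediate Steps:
$r = \frac{5}{4}$ ($r = \left(- \frac{1}{4}\right) \left(-5\right) = \frac{5}{4} \approx 1.25$)
$j{\left(Q \right)} = - \frac{16}{Q}$ ($j{\left(Q \right)} = 4 \left(- \frac{4}{Q}\right) = - \frac{16}{Q}$)
$w{\left(N \right)} = -4 + N$ ($w{\left(N \right)} = N - 4 = -4 + N$)
$P{\left(B,u \right)} = - \frac{27 B}{4}$ ($P{\left(B,u \right)} = B \left(\left(-4 + \frac{5}{4}\right) - 4\right) = B \left(- \frac{11}{4} - 4\right) = B \left(- \frac{27}{4}\right) = - \frac{27 B}{4}$)
$\left(-36 - 38\right) + P{\left(12,j{\left(5 \right)} \right)} 25 = \left(-36 - 38\right) + \left(- \frac{27}{4}\right) 12 \cdot 25 = \left(-36 - 38\right) - 2025 = -74 - 2025 = -2099$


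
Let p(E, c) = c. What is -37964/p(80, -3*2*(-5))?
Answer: -18982/15 ≈ -1265.5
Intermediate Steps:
-37964/p(80, -3*2*(-5)) = -37964/(-3*2*(-5)) = -37964/((-6*(-5))) = -37964/30 = -37964*1/30 = -18982/15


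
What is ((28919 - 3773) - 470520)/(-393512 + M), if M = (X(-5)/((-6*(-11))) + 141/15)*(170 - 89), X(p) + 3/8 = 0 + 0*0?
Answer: 391929120/345620933 ≈ 1.1340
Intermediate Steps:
X(p) = -3/8 (X(p) = -3/8 + (0 + 0*0) = -3/8 + (0 + 0) = -3/8 + 0 = -3/8)
M = 669627/880 (M = (-3/(8*((-6*(-11)))) + 141/15)*(170 - 89) = (-3/8/66 + 141*(1/15))*81 = (-3/8*1/66 + 47/5)*81 = (-1/176 + 47/5)*81 = (8267/880)*81 = 669627/880 ≈ 760.94)
((28919 - 3773) - 470520)/(-393512 + M) = ((28919 - 3773) - 470520)/(-393512 + 669627/880) = (25146 - 470520)/(-345620933/880) = -445374*(-880/345620933) = 391929120/345620933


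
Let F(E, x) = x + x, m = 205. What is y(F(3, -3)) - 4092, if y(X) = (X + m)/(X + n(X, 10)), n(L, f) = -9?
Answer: -61579/15 ≈ -4105.3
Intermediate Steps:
F(E, x) = 2*x
y(X) = (205 + X)/(-9 + X) (y(X) = (X + 205)/(X - 9) = (205 + X)/(-9 + X))
y(F(3, -3)) - 4092 = (205 + 2*(-3))/(-9 + 2*(-3)) - 4092 = (205 - 6)/(-9 - 6) - 4092 = 199/(-15) - 4092 = -1/15*199 - 4092 = -199/15 - 4092 = -61579/15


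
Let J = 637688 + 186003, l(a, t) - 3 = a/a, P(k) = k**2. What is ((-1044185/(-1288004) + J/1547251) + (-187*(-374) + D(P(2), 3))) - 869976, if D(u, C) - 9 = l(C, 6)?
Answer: -1594339526706536901/1992865477004 ≈ -8.0002e+5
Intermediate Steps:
l(a, t) = 4 (l(a, t) = 3 + a/a = 3 + 1 = 4)
D(u, C) = 13 (D(u, C) = 9 + 4 = 13)
J = 823691
((-1044185/(-1288004) + J/1547251) + (-187*(-374) + D(P(2), 3))) - 869976 = ((-1044185/(-1288004) + 823691/1547251) + (-187*(-374) + 13)) - 869976 = ((-1044185*(-1/1288004) + 823691*(1/1547251)) + (69938 + 13)) - 869976 = ((1044185/1288004 + 823691/1547251) + 69951) - 869976 = (2676533588199/1992865477004 + 69951) - 869976 = 139405609515495003/1992865477004 - 869976 = -1594339526706536901/1992865477004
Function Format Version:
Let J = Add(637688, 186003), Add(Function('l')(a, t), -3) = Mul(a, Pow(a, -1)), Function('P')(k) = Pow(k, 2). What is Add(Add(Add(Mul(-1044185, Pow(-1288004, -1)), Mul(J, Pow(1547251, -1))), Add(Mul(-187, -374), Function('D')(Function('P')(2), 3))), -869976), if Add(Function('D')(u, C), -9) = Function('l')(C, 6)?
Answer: Rational(-1594339526706536901, 1992865477004) ≈ -8.0002e+5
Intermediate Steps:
Function('l')(a, t) = 4 (Function('l')(a, t) = Add(3, Mul(a, Pow(a, -1))) = Add(3, 1) = 4)
Function('D')(u, C) = 13 (Function('D')(u, C) = Add(9, 4) = 13)
J = 823691
Add(Add(Add(Mul(-1044185, Pow(-1288004, -1)), Mul(J, Pow(1547251, -1))), Add(Mul(-187, -374), Function('D')(Function('P')(2), 3))), -869976) = Add(Add(Add(Mul(-1044185, Pow(-1288004, -1)), Mul(823691, Pow(1547251, -1))), Add(Mul(-187, -374), 13)), -869976) = Add(Add(Add(Mul(-1044185, Rational(-1, 1288004)), Mul(823691, Rational(1, 1547251))), Add(69938, 13)), -869976) = Add(Add(Add(Rational(1044185, 1288004), Rational(823691, 1547251)), 69951), -869976) = Add(Add(Rational(2676533588199, 1992865477004), 69951), -869976) = Add(Rational(139405609515495003, 1992865477004), -869976) = Rational(-1594339526706536901, 1992865477004)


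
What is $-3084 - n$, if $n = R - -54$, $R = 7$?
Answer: $-3145$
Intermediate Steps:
$n = 61$ ($n = 7 - -54 = 7 + 54 = 61$)
$-3084 - n = -3084 - 61 = -3145$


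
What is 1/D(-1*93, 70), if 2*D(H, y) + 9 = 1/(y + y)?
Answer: -280/1259 ≈ -0.22240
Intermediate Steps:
D(H, y) = -9/2 + 1/(4*y) (D(H, y) = -9/2 + 1/(2*(y + y)) = -9/2 + 1/(2*((2*y))) = -9/2 + (1/(2*y))/2 = -9/2 + 1/(4*y))
1/D(-1*93, 70) = 1/((¼)*(1 - 18*70)/70) = 1/((¼)*(1/70)*(1 - 1260)) = 1/((¼)*(1/70)*(-1259)) = 1/(-1259/280) = -280/1259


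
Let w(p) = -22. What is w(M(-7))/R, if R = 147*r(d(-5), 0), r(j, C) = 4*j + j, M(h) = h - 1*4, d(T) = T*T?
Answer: -22/18375 ≈ -0.0011973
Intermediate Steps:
d(T) = T²
M(h) = -4 + h (M(h) = h - 4 = -4 + h)
r(j, C) = 5*j
R = 18375 (R = 147*(5*(-5)²) = 147*(5*25) = 147*125 = 18375)
w(M(-7))/R = -22/18375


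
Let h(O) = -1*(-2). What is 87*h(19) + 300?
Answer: 474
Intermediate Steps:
h(O) = 2
87*h(19) + 300 = 87*2 + 300 = 174 + 300 = 474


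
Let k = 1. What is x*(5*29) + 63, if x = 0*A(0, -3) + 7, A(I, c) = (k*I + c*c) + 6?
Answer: 1078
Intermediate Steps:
A(I, c) = 6 + I + c**2 (A(I, c) = (1*I + c*c) + 6 = (I + c**2) + 6 = 6 + I + c**2)
x = 7 (x = 0*(6 + 0 + (-3)**2) + 7 = 0*(6 + 0 + 9) + 7 = 0*15 + 7 = 0 + 7 = 7)
x*(5*29) + 63 = 7*(5*29) + 63 = 7*145 + 63 = 1015 + 63 = 1078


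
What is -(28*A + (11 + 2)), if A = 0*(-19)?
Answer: -13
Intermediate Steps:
A = 0
-(28*A + (11 + 2)) = -(28*0 + (11 + 2)) = -(0 + 13) = -1*13 = -13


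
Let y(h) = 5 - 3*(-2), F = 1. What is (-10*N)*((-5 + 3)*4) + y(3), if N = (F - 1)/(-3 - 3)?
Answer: 11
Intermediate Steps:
N = 0 (N = (1 - 1)/(-3 - 3) = 0/(-6) = 0*(-⅙) = 0)
y(h) = 11 (y(h) = 5 + 6 = 11)
(-10*N)*((-5 + 3)*4) + y(3) = (-10*0)*((-5 + 3)*4) + 11 = 0*(-2*4) + 11 = 0*(-8) + 11 = 0 + 11 = 11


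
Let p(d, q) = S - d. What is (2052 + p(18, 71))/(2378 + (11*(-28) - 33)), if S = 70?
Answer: 2104/2037 ≈ 1.0329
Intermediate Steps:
p(d, q) = 70 - d
(2052 + p(18, 71))/(2378 + (11*(-28) - 33)) = (2052 + (70 - 1*18))/(2378 + (11*(-28) - 33)) = (2052 + (70 - 18))/(2378 + (-308 - 33)) = (2052 + 52)/(2378 - 341) = 2104/2037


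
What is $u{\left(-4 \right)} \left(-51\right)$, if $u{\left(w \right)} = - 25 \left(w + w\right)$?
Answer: $-10200$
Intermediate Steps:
$u{\left(w \right)} = - 50 w$ ($u{\left(w \right)} = - 25 \cdot 2 w = - 50 w$)
$u{\left(-4 \right)} \left(-51\right) = \left(-50\right) \left(-4\right) \left(-51\right) = 200 \left(-51\right) = -10200$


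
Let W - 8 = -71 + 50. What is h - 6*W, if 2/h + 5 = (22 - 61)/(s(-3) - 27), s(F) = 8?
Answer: 2165/28 ≈ 77.321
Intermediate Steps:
W = -13 (W = 8 + (-71 + 50) = 8 - 21 = -13)
h = -19/28 (h = 2/(-5 + (22 - 61)/(8 - 27)) = 2/(-5 - 39/(-19)) = 2/(-5 - 39*(-1/19)) = 2/(-5 + 39/19) = 2/(-56/19) = 2*(-19/56) = -19/28 ≈ -0.67857)
h - 6*W = -19/28 - 6*(-13) = -19/28 + 78 = 2165/28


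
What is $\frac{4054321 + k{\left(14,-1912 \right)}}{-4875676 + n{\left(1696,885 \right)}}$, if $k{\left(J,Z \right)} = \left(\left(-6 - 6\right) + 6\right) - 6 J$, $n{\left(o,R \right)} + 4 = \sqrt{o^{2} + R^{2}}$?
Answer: $- \frac{19767133002080}{23772251802759} - \frac{4054231 \sqrt{3659641}}{23772251802759} \approx -0.83185$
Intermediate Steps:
$n{\left(o,R \right)} = -4 + \sqrt{R^{2} + o^{2}}$ ($n{\left(o,R \right)} = -4 + \sqrt{o^{2} + R^{2}} = -4 + \sqrt{R^{2} + o^{2}}$)
$k{\left(J,Z \right)} = -6 - 6 J$ ($k{\left(J,Z \right)} = \left(-12 + 6\right) - 6 J = -6 - 6 J$)
$\frac{4054321 + k{\left(14,-1912 \right)}}{-4875676 + n{\left(1696,885 \right)}} = \frac{4054321 - 90}{-4875676 - \left(4 - \sqrt{885^{2} + 1696^{2}}\right)} = \frac{4054321 - 90}{-4875676 - \left(4 - \sqrt{783225 + 2876416}\right)} = \frac{4054321 - 90}{-4875676 - \left(4 - \sqrt{3659641}\right)} = \frac{4054231}{-4875680 + \sqrt{3659641}}$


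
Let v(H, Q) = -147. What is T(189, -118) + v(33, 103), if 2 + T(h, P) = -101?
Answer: -250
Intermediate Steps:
T(h, P) = -103 (T(h, P) = -2 - 101 = -103)
T(189, -118) + v(33, 103) = -103 - 147 = -250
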